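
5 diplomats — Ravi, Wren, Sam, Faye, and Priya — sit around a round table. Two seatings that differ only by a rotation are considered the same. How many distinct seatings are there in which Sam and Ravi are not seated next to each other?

All circular seatings of 5 people number (4)! = 24.
Those with Sam next to Ravi: fuse the pair into one unit and seat 4 units around a circle — 2·(3)! = 12.
Subtracting, 24 − 12 = 12.

12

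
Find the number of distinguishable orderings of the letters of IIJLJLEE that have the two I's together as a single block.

Treat the 2 copies of I as a single block. The multiset to arrange is then {II, E, E, J, J, L, L}, 7 items in all.
That gives (7)!/(2!·2!·2!) = 630 arrangements.

630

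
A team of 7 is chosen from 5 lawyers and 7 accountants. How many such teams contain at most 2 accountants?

21

Split by how many accountants are chosen (0 through 2).
Sum: C(7,0)·C(5,7) + C(7,1)·C(5,6) + C(7,2)·C(5,5) = 0 + 0 + 21 = 21.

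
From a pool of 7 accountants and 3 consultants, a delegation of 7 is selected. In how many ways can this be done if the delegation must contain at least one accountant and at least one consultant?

119

Unrestricted: C(10,7) = 120 ways to pick any 7 of the 10.
Selections missing a whole group: no accountants → C(3,7) = 0; no consultants → C(7,7) = 1.
Both groups omitted at once is impossible, so 120 − 1 = 119.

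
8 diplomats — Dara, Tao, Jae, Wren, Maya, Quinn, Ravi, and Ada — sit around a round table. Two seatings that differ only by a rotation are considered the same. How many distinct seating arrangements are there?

5040

Around a circle, 8 distinct people have 8!/8 = (7)! = 5040 rotationally distinct seatings.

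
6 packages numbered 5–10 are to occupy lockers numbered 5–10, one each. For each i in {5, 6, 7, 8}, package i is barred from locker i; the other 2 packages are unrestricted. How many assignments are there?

362

Let Aᵢ (for 5 ≤ i ≤ 8) be the placements that put package i in its forbidden locker. Any j of these fix j positions, leaving (6−j)! ways to fill the rest, and there are C(4,j) ways to pick which j.
By inclusion–exclusion, the number of valid placements is Σ_{j=0}^{4} (−1)^j C(4,j)·(6−j)!.
Computing: 720 − 480 + 144 − 24 + 2 = 362.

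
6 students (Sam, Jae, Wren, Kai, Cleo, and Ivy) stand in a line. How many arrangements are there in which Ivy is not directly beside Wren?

There are 6! = 720 arrangements in all. If Ivy and Wren are adjacent, merging them into one block gives 2·(5)! = 240 arrangements.
Complementary counting: 720 − 240 = 480.

480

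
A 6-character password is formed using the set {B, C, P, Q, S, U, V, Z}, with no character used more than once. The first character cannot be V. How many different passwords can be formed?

The first character has 8−1 = 7 choices (anything except V).
The remaining 5 characters are filled from the other 7 symbols without repetition: 7 × 6 × 5 × 4 × 3 = 2520.
Total: 7 × 2520 = 17640.

17640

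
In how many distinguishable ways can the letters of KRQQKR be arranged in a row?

KRQQKR has 6 letters with K appearing twice, Q appearing twice, and R appearing twice.
Dividing 6! = 720 by 2!·2!·2! = 8 for the repeated letters gives 90.

90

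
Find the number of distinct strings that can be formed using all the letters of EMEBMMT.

420

The 7 letters of EMEBMMT have repeats: E appearing twice and M appearing 3 times.
So there are 7! / (3!·2!) = 420 distinguishable arrangements.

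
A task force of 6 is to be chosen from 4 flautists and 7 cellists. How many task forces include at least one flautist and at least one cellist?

Unrestricted: C(11,6) = 462 ways to pick any 6 of the 11.
Subtract selections that omit an entire group: no flautists → C(7,6) = 7; no cellists → C(4,6) = 0.
Both groups omitted at once is impossible, so 462 − 7 = 455.

455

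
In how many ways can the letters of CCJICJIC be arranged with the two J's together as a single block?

105

Treat the 2 copies of J as a single block. The multiset to arrange is then {JJ, C, C, C, C, I, I}, 7 items in all.
That gives (7)!/(4!·2!) = 105 arrangements.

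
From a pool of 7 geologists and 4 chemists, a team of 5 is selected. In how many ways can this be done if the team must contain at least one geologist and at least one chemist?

441

Total 5-person selections from all 11: C(11,5) = 462.
Subtract selections that omit an entire group: no geologists → C(4,5) = 0; no chemists → C(7,5) = 21.
Both groups omitted at once is impossible, so 462 − 21 = 441.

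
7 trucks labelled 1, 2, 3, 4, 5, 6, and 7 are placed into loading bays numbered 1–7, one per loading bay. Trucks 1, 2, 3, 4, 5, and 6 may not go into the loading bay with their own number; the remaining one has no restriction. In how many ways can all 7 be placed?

Let Aᵢ (for 1 ≤ i ≤ 6) be the placements that put truck i in its forbidden loading bay. Any j of these fix j positions, leaving (7−j)! ways to fill the rest, and there are C(6,j) ways to pick which j.
By inclusion–exclusion, the number of valid placements is Σ_{j=0}^{6} (−1)^j C(6,j)·(7−j)!.
Computing: 5040 − 4320 + 1800 − 480 + 90 − 12 + 1 = 2119.

2119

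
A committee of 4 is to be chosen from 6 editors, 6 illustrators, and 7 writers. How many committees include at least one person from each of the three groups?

2016

With no constraint there are C(19,4) = 3876 possible selections.
Selections missing a whole group: no editors → C(13,4) = 715; no illustrators → C(13,4) = 715; no writers → C(12,4) = 495.
Add back selections omitting two groups (i.e. drawn from a single group): C(6,4) + C(6,4) + C(7,4) = 65.
By inclusion–exclusion: 3876 − 1925 + 65 = 2016.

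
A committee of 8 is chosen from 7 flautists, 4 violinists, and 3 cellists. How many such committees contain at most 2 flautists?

Split by how many flautists are chosen (0 through 2).
Sum: C(7,0)·C(7,8) + C(7,1)·C(7,7) + C(7,2)·C(7,6) = 0 + 7 + 147 = 154.

154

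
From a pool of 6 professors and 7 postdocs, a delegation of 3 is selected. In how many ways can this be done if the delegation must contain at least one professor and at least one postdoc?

With no constraint there are C(13,3) = 286 possible selections.
Subtract selections that omit an entire group: no professors → C(7,3) = 35; no postdocs → C(6,3) = 20.
Both groups omitted at once is impossible, so 286 − 55 = 231.

231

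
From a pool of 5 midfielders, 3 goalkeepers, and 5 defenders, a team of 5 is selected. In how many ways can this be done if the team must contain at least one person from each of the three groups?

925

Unrestricted: C(13,5) = 1287 ways to pick any 5 of the 13.
Selections missing a whole group: no midfielders → C(8,5) = 56; no goalkeepers → C(10,5) = 252; no defenders → C(8,5) = 56.
Add back selections omitting two groups (i.e. drawn from a single group): C(5,5) + C(3,5) + C(5,5) = 2.
By inclusion–exclusion: 1287 − 364 + 2 = 925.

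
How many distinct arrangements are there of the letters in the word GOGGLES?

840

Letter multiplicities in GOGGLES: E×1, G×3, L×1, O×1, S×1.
The number of distinct arrangements is 7!/(3!) = 5040/6 = 840.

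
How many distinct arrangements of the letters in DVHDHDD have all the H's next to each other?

30

Treat the 2 copies of H as a single block. The multiset to arrange is then {HH, D, D, D, D, V}, 6 items in all.
That gives (6)!/(4!) = 30 arrangements.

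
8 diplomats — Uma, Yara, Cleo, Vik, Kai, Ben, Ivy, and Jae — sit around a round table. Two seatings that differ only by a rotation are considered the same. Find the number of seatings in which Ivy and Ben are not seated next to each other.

Without the restriction there are (7)! = 5040 seatings.
Seatings with Ivy beside Ben: treat them as a block with 2 internal orders, giving 2 × (6)! = 1440.
Subtracting, 5040 − 1440 = 3600.

3600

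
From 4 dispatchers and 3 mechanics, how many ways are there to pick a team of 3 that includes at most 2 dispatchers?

Split by how many dispatchers are chosen (0 through 2).
Sum: C(4,0)·C(3,3) + C(4,1)·C(3,2) + C(4,2)·C(3,1) = 1 + 12 + 18 = 31.

31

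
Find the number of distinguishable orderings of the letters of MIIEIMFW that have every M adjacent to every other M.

840

Treat the 2 copies of M as a single block. The multiset to arrange is then {MM, E, F, I, I, I, W}, 7 items in all.
That gives (7)!/(3!) = 840 arrangements.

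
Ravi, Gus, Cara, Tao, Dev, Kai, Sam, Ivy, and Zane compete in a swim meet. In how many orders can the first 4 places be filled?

3024

This is an ordered selection of 4 from 9: P(9,4).
That gives 9 × 8 × 7 × 6 = 3024.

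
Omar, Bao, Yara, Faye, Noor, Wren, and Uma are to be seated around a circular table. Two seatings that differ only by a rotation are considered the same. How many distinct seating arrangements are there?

720

Around a circle, 7 distinct people have 7!/7 = (6)! = 720 rotationally distinct seatings.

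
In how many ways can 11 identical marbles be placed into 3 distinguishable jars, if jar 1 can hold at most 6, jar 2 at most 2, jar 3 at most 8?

By stars and bars, unrestricted non-negative solutions to x_1+…+x_3 = 11 number C(11+2,2) = 78.
Subtract solutions that violate a single cap (substitute x_i' = x_i − (cap_i+1)): x_1 ≥ 7 gives C(6,2) = 15; x_2 ≥ 3 gives C(10,2) = 45; x_3 ≥ 9 gives C(4,2) = 6. Together 66.
Add back pairs where two caps are both exceeded: 3 + 0 + 0 = 3.
By inclusion–exclusion the count is 78 − 66 + 3 = 15.

15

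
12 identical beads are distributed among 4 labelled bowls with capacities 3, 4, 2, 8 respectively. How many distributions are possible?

Without the upper bounds there are C(15,3) = 455 ways to split 12 among 4 bowls.
Subtract solutions that violate a single cap (substitute x_i' = x_i − (cap_i+1)): x_1 ≥ 4 gives C(11,3) = 165; x_2 ≥ 5 gives C(10,3) = 120; x_3 ≥ 3 gives C(12,3) = 220; x_4 ≥ 9 gives C(6,3) = 20. Together 525.
Add back pairs where two caps are both exceeded: 20 + 56 + 0 + 35 + 0 + 1 = 112.
Subtract triples: 1 + 0 + 0 + 0 = 1.
By inclusion–exclusion the count is 455 − 525 + 112 − 1 = 41.

41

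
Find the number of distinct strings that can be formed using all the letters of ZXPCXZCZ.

Letter multiplicities in ZXPCXZCZ: C×2, P×1, X×2, Z×3.
So there are 8! / (3!·2!·2!) = 1680 distinguishable arrangements.

1680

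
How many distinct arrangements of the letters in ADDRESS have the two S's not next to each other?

900

There are 7!/(2!·2!) = 1260 arrangements of ADDRESS in total.
Arrangements with the S's together: treat SS as one letter, giving (6)!/(2!) = 360.
Subtracting, 1260 − 360 = 900 arrangements keep the S's apart.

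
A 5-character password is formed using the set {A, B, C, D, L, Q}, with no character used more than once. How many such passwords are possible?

720

Choose and order 5 of the 6 symbols: the first character has 6 options, the next 5, and so on down to 2.
That product is 6 × 5 × 4 × 3 × 2 = 720.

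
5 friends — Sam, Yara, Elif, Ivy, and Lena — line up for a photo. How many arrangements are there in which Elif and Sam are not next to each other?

72

There are 5! = 120 arrangements in all. If Elif and Sam are adjacent, merging them into one block gives 2·(4)! = 48 arrangements.
So 120 − 48 = 72 arrangements keep them apart.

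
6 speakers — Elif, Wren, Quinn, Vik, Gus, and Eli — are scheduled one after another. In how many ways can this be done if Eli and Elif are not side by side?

Of the 6! = 720 arrangements, those with Eli and Elif adjacent number 2 × 5! = 240 (treat the pair as a block with 2 internal orders).
Complementary counting: 720 − 240 = 480.

480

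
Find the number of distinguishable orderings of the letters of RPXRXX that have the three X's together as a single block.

Treat the 3 copies of X as a single block. The multiset to arrange is then {XXX, P, R, R}, 4 items in all.
That gives (4)!/(2!) = 12 arrangements.

12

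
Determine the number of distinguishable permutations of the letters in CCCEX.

20

CCCEX has 5 letters with C appearing 3 times.
The number of distinct arrangements is 5!/(3!) = 120/6 = 20.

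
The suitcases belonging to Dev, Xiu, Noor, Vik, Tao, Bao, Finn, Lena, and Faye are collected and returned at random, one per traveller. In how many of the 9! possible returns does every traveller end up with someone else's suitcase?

133496

Let Aᵢ be the assignments in which traveller i gets their own suitcase. We want the size of the complement of A₁∪…∪A_9.
By inclusion–exclusion this is Σ_{j=0}^{9} (−1)^j C(9,j)·(9−j)!.
Computing: 362880 − 362880 + 181440 − 60480 + 15120 − 3024 + 504 − 72 + 9 − 1 = 133496.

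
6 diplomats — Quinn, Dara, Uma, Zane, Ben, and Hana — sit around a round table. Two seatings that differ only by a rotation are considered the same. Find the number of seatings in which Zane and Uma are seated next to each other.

48

Glue Zane and Uma into a block (2 internal orders). Seating 5 units around a circle gives (4)! arrangements.
So 2 × (4)! = 2 × 24 = 48.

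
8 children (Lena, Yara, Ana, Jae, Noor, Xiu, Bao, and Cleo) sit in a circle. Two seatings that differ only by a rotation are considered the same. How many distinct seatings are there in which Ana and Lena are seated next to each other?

Glue Ana and Lena into a block (2 internal orders). Seating 7 units around a circle gives (6)! arrangements.
So 2 × (6)! = 2 × 720 = 1440.

1440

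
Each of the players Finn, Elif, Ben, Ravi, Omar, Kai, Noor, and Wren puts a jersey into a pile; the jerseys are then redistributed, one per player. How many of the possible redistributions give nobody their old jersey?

14833

Count assignments avoiding every fixed point. For any j of the 8 players fixed to their old jersey, the other 8−j can be arranged in (8−j)! ways.
By inclusion–exclusion this is Σ_{j=0}^{8} (−1)^j C(8,j)·(8−j)!.
Computing: 40320 − 40320 + 20160 − 6720 + 1680 − 336 + 56 − 8 + 1 = 14833.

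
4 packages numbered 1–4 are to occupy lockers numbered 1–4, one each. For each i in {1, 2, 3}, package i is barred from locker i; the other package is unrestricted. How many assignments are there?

Let Aᵢ (for i ∈ {1, 2, 3}) be the placements that put package i in its forbidden locker. Any j of these fix j positions, leaving (4−j)! ways to fill the rest, and there are C(3,j) ways to pick which j.
By inclusion–exclusion, the number of valid placements is Σ_{j=0}^{3} (−1)^j C(3,j)·(4−j)!.
Computing: 24 − 18 + 6 − 1 = 11.

11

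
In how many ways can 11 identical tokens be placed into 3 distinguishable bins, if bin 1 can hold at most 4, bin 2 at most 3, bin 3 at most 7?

10

Ignoring the caps, the number of non-negative solutions to x_1+…+x_3 = 11 is C(13,2) = 78.
Subtract solutions that violate a single cap (substitute x_i' = x_i − (cap_i+1)): x_1 ≥ 5 gives C(8,2) = 28; x_2 ≥ 4 gives C(9,2) = 36; x_3 ≥ 8 gives C(5,2) = 10. Together 74.
Add back pairs where two caps are both exceeded: 6 + 0 + 0 = 6.
By inclusion–exclusion the count is 78 − 74 + 6 = 10.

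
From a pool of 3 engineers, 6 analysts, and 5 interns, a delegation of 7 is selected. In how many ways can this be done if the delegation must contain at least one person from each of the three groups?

With no constraint there are C(14,7) = 3432 possible selections.
Subtract selections that omit an entire group: no engineers → C(11,7) = 330; no analysts → C(8,7) = 8; no interns → C(9,7) = 36.
Add back selections omitting two groups (i.e. drawn from a single group): C(3,7) + C(6,7) + C(5,7) = 0.
By inclusion–exclusion: 3432 − 374 + 0 = 3058.

3058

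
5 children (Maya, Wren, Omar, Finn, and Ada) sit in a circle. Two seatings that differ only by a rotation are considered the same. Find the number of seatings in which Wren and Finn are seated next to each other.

12

Glue Wren and Finn into a block (2 internal orders). Seating 4 units around a circle gives (3)! arrangements.
So 2 × (3)! = 2 × 6 = 12.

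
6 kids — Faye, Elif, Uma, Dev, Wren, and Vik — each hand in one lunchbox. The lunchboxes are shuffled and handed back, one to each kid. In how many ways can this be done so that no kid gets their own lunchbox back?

265

This is the derangement count D_6: permutations of 6 items with no fixed point.
By inclusion–exclusion this is Σ_{j=0}^{6} (−1)^j C(6,j)·(6−j)!.
Computing: 720 − 720 + 360 − 120 + 30 − 6 + 1 = 265.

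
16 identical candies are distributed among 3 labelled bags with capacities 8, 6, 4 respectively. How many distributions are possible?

6

Without the upper bounds there are C(18,2) = 153 ways to split 16 among 3 bags.
Subtract solutions that violate a single cap (substitute x_i' = x_i − (cap_i+1)): x_1 ≥ 9 gives C(9,2) = 36; x_2 ≥ 7 gives C(11,2) = 55; x_3 ≥ 5 gives C(13,2) = 78. Together 169.
Add back pairs where two caps are both exceeded: 1 + 6 + 15 = 22.
By inclusion–exclusion the count is 153 − 169 + 22 = 6.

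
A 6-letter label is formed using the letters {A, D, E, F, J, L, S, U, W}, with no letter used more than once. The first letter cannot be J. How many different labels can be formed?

53760

The first letter has 9−1 = 8 choices (anything except J).
The remaining 5 letters are filled from the other 8 symbols without repetition: 8 × 7 × 6 × 5 × 4 = 6720.
Total: 8 × 6720 = 53760.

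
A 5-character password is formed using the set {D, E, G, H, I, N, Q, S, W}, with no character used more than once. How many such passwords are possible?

This is a permutation of 5 out of 9: P(9,5) = 9!/4!.
9 × 8 × 7 × 6 × 5 = 15120.

15120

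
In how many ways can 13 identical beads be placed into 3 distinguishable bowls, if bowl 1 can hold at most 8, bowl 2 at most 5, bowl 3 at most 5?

21

Ignoring the caps, the number of non-negative solutions to x_1+…+x_3 = 13 is C(15,2) = 105.
Subtract solutions that violate a single cap (substitute x_i' = x_i − (cap_i+1)): x_1 ≥ 9 gives C(6,2) = 15; x_2 ≥ 6 gives C(9,2) = 36; x_3 ≥ 6 gives C(9,2) = 36. Together 87.
Add back pairs where two caps are both exceeded: 0 + 0 + 3 = 3.
By inclusion–exclusion the count is 105 − 87 + 3 = 21.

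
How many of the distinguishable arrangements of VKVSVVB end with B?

30

With the last slot taken by B, it remains to arrange the other 6 letters (VKVSVV).
Those 6 letters have V appearing 4 times, giving (6)!/(4!) = 30.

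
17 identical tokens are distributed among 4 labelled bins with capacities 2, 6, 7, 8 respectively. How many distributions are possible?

64

Without the upper bounds there are C(20,3) = 1140 ways to split 17 among 4 bins.
Subtract solutions that violate a single cap (substitute x_i' = x_i − (cap_i+1)): x_1 ≥ 3 gives C(17,3) = 680; x_2 ≥ 7 gives C(13,3) = 286; x_3 ≥ 8 gives C(12,3) = 220; x_4 ≥ 9 gives C(11,3) = 165. Together 1351.
Add back pairs where two caps are both exceeded: 120 + 84 + 56 + 10 + 4 + 1 = 275.
By inclusion–exclusion the count is 1140 − 1351 + 275 = 64.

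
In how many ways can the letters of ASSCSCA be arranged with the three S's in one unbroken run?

30

Treat the 3 copies of S as a single block. The multiset to arrange is then {SSS, A, A, C, C}, 5 items in all.
That gives (5)!/(2!·2!) = 30 arrangements.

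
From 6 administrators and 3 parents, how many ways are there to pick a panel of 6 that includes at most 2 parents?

64

Split by how many parents are chosen (0 through 2).
Sum: C(3,0)·C(6,6) + C(3,1)·C(6,5) + C(3,2)·C(6,4) = 1 + 18 + 45 = 64.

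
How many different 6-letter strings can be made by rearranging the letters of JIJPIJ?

The 6 letters of JIJPIJ have repeats: I appearing twice and J appearing 3 times.
So there are 6! / (3!·2!) = 60 distinguishable arrangements.

60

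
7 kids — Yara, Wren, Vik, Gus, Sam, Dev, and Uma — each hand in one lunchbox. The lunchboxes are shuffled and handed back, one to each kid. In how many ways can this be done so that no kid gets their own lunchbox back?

1854

This is the derangement count D_7: permutations of 7 items with no fixed point.
By inclusion–exclusion this is Σ_{j=0}^{7} (−1)^j C(7,j)·(7−j)!.
Computing: 5040 − 5040 + 2520 − 840 + 210 − 42 + 7 − 1 = 1854.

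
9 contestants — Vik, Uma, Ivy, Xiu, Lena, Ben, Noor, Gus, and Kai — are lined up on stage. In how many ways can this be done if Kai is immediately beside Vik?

80640

Glue Kai and Vik into one block (2 internal orders), leaving 8 units to arrange in a row.
So the count is 2·(8)! = 80640.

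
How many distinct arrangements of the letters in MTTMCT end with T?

30

With the last slot taken by T, it remains to arrange the other 5 letters (MTMCT).
Those 5 letters have M appearing twice and T appearing twice, giving (5)!/(2!·2!) = 30.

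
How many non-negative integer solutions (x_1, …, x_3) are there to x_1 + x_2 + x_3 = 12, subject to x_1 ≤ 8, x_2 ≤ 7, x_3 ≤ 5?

Ignoring the caps, the number of non-negative solutions to x_1+…+x_3 = 12 is C(14,2) = 91.
Subtract solutions that violate a single cap (substitute x_i' = x_i − (cap_i+1)): x_1 ≥ 9 gives C(5,2) = 10; x_2 ≥ 8 gives C(6,2) = 15; x_3 ≥ 6 gives C(8,2) = 28. Together 53.
No two caps can be exceeded simultaneously, so the pair terms are all 0.
By inclusion–exclusion the count is 91 − 53 + 0 = 38.

38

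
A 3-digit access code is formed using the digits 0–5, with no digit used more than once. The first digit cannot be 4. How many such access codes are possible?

100

The first digit has 6−1 = 5 choices (anything except 4).
The remaining 2 digits are filled from the other 5 symbols without repetition: 5 × 4 = 20.
Total: 5 × 20 = 100.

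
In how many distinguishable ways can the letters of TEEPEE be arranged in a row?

Letter multiplicities in TEEPEE: E×4, P×1, T×1.
So there are 6! / (4!) = 30 distinguishable arrangements.

30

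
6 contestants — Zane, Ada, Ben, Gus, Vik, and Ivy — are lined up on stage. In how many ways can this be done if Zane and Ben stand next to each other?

Treat {Zane, Ben} as a single unit. There are 5 units to order, and the pair itself can be ordered 2 ways.
That gives 2 × 5! = 2 × 120 = 240.

240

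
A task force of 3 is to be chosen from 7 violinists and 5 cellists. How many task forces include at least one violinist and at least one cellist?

Unrestricted: C(12,3) = 220 ways to pick any 3 of the 12.
Subtract selections that omit an entire group: no violinists → C(5,3) = 10; no cellists → C(7,3) = 35.
Both groups omitted at once is impossible, so 220 − 45 = 175.

175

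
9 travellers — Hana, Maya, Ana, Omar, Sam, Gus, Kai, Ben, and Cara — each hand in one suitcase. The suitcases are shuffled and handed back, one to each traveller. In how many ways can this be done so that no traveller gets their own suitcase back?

Count assignments avoiding every fixed point. For any j of the 9 travellers fixed to their own suitcase, the other 9−j can be arranged in (9−j)! ways.
By inclusion–exclusion this is Σ_{j=0}^{9} (−1)^j C(9,j)·(9−j)!.
Computing: 362880 − 362880 + 181440 − 60480 + 15120 − 3024 + 504 − 72 + 9 − 1 = 133496.

133496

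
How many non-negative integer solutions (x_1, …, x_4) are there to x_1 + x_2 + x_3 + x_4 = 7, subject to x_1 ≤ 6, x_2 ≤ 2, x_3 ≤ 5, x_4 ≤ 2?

49

Without the upper bounds there are C(10,3) = 120 ways to split 7 among 4 variables.
Subtract solutions that violate a single cap (substitute x_i' = x_i − (cap_i+1)): x_1 ≥ 7 gives C(3,3) = 1; x_2 ≥ 3 gives C(7,3) = 35; x_3 ≥ 6 gives C(4,3) = 4; x_4 ≥ 3 gives C(7,3) = 35. Together 75.
Add back pairs where two caps are both exceeded: 0 + 0 + 0 + 0 + 4 + 0 = 4.
By inclusion–exclusion the count is 120 − 75 + 4 = 49.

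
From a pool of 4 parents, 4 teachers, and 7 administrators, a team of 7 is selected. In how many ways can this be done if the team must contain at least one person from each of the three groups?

5768

Unrestricted: C(15,7) = 6435 ways to pick any 7 of the 15.
Subtract selections that omit an entire group: no parents → C(11,7) = 330; no teachers → C(11,7) = 330; no administrators → C(8,7) = 8.
Add back selections omitting two groups (i.e. drawn from a single group): C(4,7) + C(4,7) + C(7,7) = 1.
By inclusion–exclusion: 6435 − 668 + 1 = 5768.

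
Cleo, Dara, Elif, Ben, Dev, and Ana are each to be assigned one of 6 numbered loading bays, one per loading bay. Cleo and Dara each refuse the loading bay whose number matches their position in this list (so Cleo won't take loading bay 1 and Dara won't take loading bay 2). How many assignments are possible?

Let Aᵢ (for i ∈ {1, 2}) be the placements that put person i in their forbidden loading bay. Any j of these fix j positions, leaving (6−j)! ways to fill the rest, and there are C(2,j) ways to pick which j.
By inclusion–exclusion, the number of valid placements is Σ_{j=0}^{2} (−1)^j C(2,j)·(6−j)!.
Computing: 720 − 240 + 24 = 504.

504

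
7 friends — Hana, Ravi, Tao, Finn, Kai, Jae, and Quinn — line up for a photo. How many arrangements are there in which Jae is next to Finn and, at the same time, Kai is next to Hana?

480

Treat {Jae,Finn} as one block (2 orders) and {Kai,Hana} as another (2 orders).
That leaves 5 units to arrange: 2 × 2 × 5! = 4 × 120 = 480.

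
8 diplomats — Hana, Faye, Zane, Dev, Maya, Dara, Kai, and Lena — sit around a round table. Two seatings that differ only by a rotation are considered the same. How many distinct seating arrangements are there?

Seat Hana anywhere (absorbing the rotational symmetry), then permute the other 7: (7)! = 5040.

5040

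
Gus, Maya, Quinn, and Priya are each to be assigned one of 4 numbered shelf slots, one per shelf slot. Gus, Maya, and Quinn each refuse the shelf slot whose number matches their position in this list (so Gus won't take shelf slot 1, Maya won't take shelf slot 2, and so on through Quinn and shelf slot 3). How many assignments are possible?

11

Let Aᵢ (for i ∈ {1, 2, 3}) be the placements that put person i in their forbidden shelf slot. Any j of these fix j positions, leaving (4−j)! ways to fill the rest, and there are C(3,j) ways to pick which j.
By inclusion–exclusion, the number of valid placements is Σ_{j=0}^{3} (−1)^j C(3,j)·(4−j)!.
Computing: 24 − 18 + 6 − 1 = 11.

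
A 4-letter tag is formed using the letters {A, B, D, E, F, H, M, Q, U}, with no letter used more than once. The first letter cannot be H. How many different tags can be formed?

2688

The first letter has 9−1 = 8 choices (anything except H).
The remaining 3 letters are filled from the other 8 symbols without repetition: 8 × 7 × 6 = 336.
Total: 8 × 336 = 2688.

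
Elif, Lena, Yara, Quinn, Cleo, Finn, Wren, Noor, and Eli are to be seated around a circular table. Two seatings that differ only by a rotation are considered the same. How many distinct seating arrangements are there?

Fix one person's seat to break rotational symmetry; the remaining 8 people can be arranged in (8)! = 40320 ways.

40320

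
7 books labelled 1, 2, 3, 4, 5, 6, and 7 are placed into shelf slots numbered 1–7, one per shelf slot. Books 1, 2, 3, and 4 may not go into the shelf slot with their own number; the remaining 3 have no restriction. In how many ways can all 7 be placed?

2790

Let Aᵢ (for 1 ≤ i ≤ 4) be the placements that put book i in its forbidden shelf slot. Any j of these fix j positions, leaving (7−j)! ways to fill the rest, and there are C(4,j) ways to pick which j.
By inclusion–exclusion, the number of valid placements is Σ_{j=0}^{4} (−1)^j C(4,j)·(7−j)!.
Computing: 5040 − 2880 + 720 − 96 + 6 = 2790.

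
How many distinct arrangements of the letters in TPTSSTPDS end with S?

With the last slot taken by S, it remains to arrange the other 8 letters (TPTSTPDS).
Those 8 letters have P appearing twice, S appearing twice, and T appearing 3 times, giving (8)!/(3!·2!·2!) = 1680.

1680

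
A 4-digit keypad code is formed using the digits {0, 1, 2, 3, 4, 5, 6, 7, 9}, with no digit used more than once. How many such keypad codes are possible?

This is a permutation of 4 out of 9: P(9,4) = 9!/5!.
9 × 8 × 7 × 6 = 3024.

3024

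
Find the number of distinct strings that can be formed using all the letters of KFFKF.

KFFKF has 5 letters with F appearing 3 times and K appearing twice.
Dividing 5! = 120 by 3!·2! = 12 for the repeated letters gives 10.

10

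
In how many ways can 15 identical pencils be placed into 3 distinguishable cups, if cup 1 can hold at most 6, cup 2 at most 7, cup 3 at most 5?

By stars and bars, unrestricted non-negative solutions to x_1+…+x_3 = 15 number C(15+2,2) = 136.
Subtract solutions that violate a single cap (substitute x_i' = x_i − (cap_i+1)): x_1 ≥ 7 gives C(10,2) = 45; x_2 ≥ 8 gives C(9,2) = 36; x_3 ≥ 6 gives C(11,2) = 55. Together 136.
Add back pairs where two caps are both exceeded: 1 + 6 + 3 = 10.
By inclusion–exclusion the count is 136 − 136 + 10 = 10.

10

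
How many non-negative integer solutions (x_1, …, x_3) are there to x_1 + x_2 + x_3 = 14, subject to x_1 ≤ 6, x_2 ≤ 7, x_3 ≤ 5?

Without the upper bounds there are C(16,2) = 120 ways to split 14 among 3 variables.
Subtract solutions that violate a single cap (substitute x_i' = x_i − (cap_i+1)): x_1 ≥ 7 gives C(9,2) = 36; x_2 ≥ 8 gives C(8,2) = 28; x_3 ≥ 6 gives C(10,2) = 45. Together 109.
Add back pairs where two caps are both exceeded: 0 + 3 + 1 = 4.
By inclusion–exclusion the count is 120 − 109 + 4 = 15.

15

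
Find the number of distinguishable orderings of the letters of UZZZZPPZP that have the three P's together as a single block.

42

Treat the 3 copies of P as a single block. The multiset to arrange is then {PPP, U, Z, Z, Z, Z, Z}, 7 items in all.
That gives (7)!/(5!) = 42 arrangements.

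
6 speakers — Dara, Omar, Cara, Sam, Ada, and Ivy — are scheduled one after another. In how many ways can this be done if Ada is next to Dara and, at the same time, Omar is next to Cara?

Treat {Ada,Dara} as one block (2 orders) and {Omar,Cara} as another (2 orders).
That leaves 4 units to arrange: 2 × 2 × 4! = 4 × 24 = 96.

96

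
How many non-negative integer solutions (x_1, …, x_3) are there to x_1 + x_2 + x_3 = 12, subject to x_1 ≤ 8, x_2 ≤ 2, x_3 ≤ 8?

Without the upper bounds there are C(14,2) = 91 ways to split 12 among 3 variables.
Subtract solutions that violate a single cap (substitute x_i' = x_i − (cap_i+1)): x_1 ≥ 9 gives C(5,2) = 10; x_2 ≥ 3 gives C(11,2) = 55; x_3 ≥ 9 gives C(5,2) = 10. Together 75.
Add back pairs where two caps are both exceeded: 1 + 0 + 1 = 2.
By inclusion–exclusion the count is 91 − 75 + 2 = 18.

18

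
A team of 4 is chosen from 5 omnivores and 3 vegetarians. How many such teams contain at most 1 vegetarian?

Split by how many vegetarians are chosen (0 through 1).
Sum: C(3,0)·C(5,4) + C(3,1)·C(5,3) = 5 + 30 = 35.

35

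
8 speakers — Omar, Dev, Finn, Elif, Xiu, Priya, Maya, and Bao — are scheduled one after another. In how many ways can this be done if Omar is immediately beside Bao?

Glue Omar and Bao into one block (2 internal orders), leaving 7 units to arrange in a row.
That gives 2 × 7! = 2 × 5040 = 10080.

10080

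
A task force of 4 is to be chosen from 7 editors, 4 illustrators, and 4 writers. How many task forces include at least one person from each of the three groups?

Total 4-person selections from all 15: C(15,4) = 1365.
Subtract selections that omit an entire group: no editors → C(8,4) = 70; no illustrators → C(11,4) = 330; no writers → C(11,4) = 330.
Add back selections omitting two groups (i.e. drawn from a single group): C(7,4) + C(4,4) + C(4,4) = 37.
By inclusion–exclusion: 1365 − 730 + 37 = 672.

672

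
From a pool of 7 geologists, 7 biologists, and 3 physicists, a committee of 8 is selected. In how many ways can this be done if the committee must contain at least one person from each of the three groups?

With no constraint there are C(17,8) = 24310 possible selections.
Selections missing a whole group: no geologists → C(10,8) = 45; no biologists → C(10,8) = 45; no physicists → C(14,8) = 3003.
Add back selections omitting two groups (i.e. drawn from a single group): C(7,8) + C(7,8) + C(3,8) = 0.
By inclusion–exclusion: 24310 − 3093 + 0 = 21217.

21217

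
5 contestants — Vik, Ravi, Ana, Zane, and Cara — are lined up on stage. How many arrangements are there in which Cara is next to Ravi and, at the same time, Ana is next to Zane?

24

Treat {Cara,Ravi} as one block (2 orders) and {Ana,Zane} as another (2 orders).
That leaves 3 units to arrange: 2 × 2 × 3! = 4 × 6 = 24.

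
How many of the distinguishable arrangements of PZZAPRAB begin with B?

Fix B in the first position and arrange the remaining 7 letters.
Those 7 letters have A appearing twice, P appearing twice, and Z appearing twice, giving (7)!/(2!·2!·2!) = 630.

630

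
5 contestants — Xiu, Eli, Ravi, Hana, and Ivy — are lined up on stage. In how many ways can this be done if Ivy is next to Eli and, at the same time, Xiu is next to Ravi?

24

Treat {Ivy,Eli} as one block (2 orders) and {Xiu,Ravi} as another (2 orders).
That leaves 3 units to arrange: 2 × 2 × 3! = 4 × 6 = 24.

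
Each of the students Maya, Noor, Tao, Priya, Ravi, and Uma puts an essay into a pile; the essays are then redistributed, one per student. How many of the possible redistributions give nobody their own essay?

Count assignments avoiding every fixed point. For any j of the 6 students fixed to their own essay, the other 6−j can be arranged in (6−j)! ways.
By inclusion–exclusion this is Σ_{j=0}^{6} (−1)^j C(6,j)·(6−j)!.
Computing: 720 − 720 + 360 − 120 + 30 − 6 + 1 = 265.

265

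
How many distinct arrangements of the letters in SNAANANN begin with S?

35

Fix S in the first position and arrange the remaining 7 letters.
Those 7 letters have A appearing 3 times and N appearing 4 times, giving (7)!/(4!·3!) = 35.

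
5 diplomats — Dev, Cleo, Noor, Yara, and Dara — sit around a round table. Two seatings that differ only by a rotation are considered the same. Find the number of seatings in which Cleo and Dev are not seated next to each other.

Without the restriction there are (4)! = 24 seatings.
Seatings with Cleo beside Dev: treat them as a block with 2 internal orders, giving 2 × (3)! = 12.
Subtracting, 24 − 12 = 12.

12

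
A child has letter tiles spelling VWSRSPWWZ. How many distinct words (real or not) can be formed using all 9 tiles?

30240

Letter multiplicities in VWSRSPWWZ: P×1, R×1, S×2, V×1, W×3, Z×1.
So there are 9! / (3!·2!) = 30240 distinguishable arrangements.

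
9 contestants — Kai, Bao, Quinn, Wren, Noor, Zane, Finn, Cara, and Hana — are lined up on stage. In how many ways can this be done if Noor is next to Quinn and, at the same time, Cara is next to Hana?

Treat {Noor,Quinn} as one block (2 orders) and {Cara,Hana} as another (2 orders).
That leaves 7 units to arrange: 2 × 2 × 7! = 4 × 5040 = 20160.

20160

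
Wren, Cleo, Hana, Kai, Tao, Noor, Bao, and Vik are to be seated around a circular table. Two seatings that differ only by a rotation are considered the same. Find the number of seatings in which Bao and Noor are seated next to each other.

Glue Bao and Noor into a block (2 internal orders). Seating 7 units around a circle gives (6)! arrangements.
So 2 × (6)! = 2 × 720 = 1440.

1440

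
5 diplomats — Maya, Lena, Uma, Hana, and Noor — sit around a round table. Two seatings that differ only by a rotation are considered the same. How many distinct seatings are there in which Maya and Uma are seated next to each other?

12

Glue Maya and Uma into a block (2 internal orders). Seating 4 units around a circle gives (3)! arrangements.
So 2 × (3)! = 2 × 6 = 12.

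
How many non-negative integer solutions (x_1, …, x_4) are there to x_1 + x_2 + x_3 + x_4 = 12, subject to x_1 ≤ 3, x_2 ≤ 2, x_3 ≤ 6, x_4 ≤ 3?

Without the upper bounds there are C(15,3) = 455 ways to split 12 among 4 variables.
Subtract solutions that violate a single cap (substitute x_i' = x_i − (cap_i+1)): x_1 ≥ 4 gives C(11,3) = 165; x_2 ≥ 3 gives C(12,3) = 220; x_3 ≥ 7 gives C(8,3) = 56; x_4 ≥ 4 gives C(11,3) = 165. Together 606.
Add back pairs where two caps are both exceeded: 56 + 4 + 35 + 10 + 56 + 4 = 165.
Subtract triples: 0 + 4 + 0 + 0 = 4.
By inclusion–exclusion the count is 455 − 606 + 165 − 4 = 10.

10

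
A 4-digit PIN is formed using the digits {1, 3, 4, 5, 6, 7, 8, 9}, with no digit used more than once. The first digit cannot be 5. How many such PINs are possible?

1470

The first digit has 8−1 = 7 choices (anything except 5).
The remaining 3 digits are filled from the other 7 symbols without repetition: 7 × 6 × 5 = 210.
Total: 7 × 210 = 1470.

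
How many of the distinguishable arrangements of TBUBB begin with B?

With the first slot taken by B, it remains to arrange the other 4 letters (TUBB).
Those 4 letters have B appearing twice, giving (4)!/(2!) = 12.

12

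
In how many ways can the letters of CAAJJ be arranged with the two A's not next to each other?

18

There are 5!/(2!·2!) = 30 arrangements of CAAJJ in total.
Arrangements with the A's together: treat AA as one letter, giving (4)!/(2!) = 12.
Hence 30 − 12 = 18.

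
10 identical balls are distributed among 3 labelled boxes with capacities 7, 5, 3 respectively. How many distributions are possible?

Without the upper bounds there are C(12,2) = 66 ways to split 10 among 3 boxes.
Subtract solutions that violate a single cap (substitute x_i' = x_i − (cap_i+1)): x_1 ≥ 8 gives C(4,2) = 6; x_2 ≥ 6 gives C(6,2) = 15; x_3 ≥ 4 gives C(8,2) = 28. Together 49.
Add back pairs where two caps are both exceeded: 0 + 0 + 1 = 1.
By inclusion–exclusion the count is 66 − 49 + 1 = 18.

18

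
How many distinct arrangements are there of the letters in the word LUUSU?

Letter multiplicities in LUUSU: L×1, S×1, U×3.
The number of distinct arrangements is 5!/(3!) = 120/6 = 20.

20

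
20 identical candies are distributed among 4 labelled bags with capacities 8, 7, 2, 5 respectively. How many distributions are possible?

10

By stars and bars, unrestricted non-negative solutions to x_1+…+x_4 = 20 number C(20+3,3) = 1771.
Subtract solutions that violate a single cap (substitute x_i' = x_i − (cap_i+1)): x_1 ≥ 9 gives C(14,3) = 364; x_2 ≥ 8 gives C(15,3) = 455; x_3 ≥ 3 gives C(20,3) = 1140; x_4 ≥ 6 gives C(17,3) = 680. Together 2639.
Add back pairs where two caps are both exceeded: 20 + 165 + 56 + 220 + 84 + 364 = 909.
Subtract triples: 1 + 0 + 10 + 20 = 31.
By inclusion–exclusion the count is 1771 − 2639 + 909 − 31 = 10.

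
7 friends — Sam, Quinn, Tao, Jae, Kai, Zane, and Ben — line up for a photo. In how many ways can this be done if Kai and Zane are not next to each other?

3600

There are 7! = 5040 arrangements in all. If Kai and Zane are adjacent, merging them into one block gives 2·(6)! = 1440 arrangements.
Complementary counting: 5040 − 1440 = 3600.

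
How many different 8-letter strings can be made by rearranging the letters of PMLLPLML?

420

Letter multiplicities in PMLLPLML: L×4, M×2, P×2.
So there are 8! / (4!·2!·2!) = 420 distinguishable arrangements.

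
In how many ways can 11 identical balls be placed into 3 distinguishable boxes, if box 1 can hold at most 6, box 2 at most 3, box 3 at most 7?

18

Without the upper bounds there are C(13,2) = 78 ways to split 11 among 3 boxes.
Subtract solutions that violate a single cap (substitute x_i' = x_i − (cap_i+1)): x_1 ≥ 7 gives C(6,2) = 15; x_2 ≥ 4 gives C(9,2) = 36; x_3 ≥ 8 gives C(5,2) = 10. Together 61.
Add back pairs where two caps are both exceeded: 1 + 0 + 0 = 1.
By inclusion–exclusion the count is 78 − 61 + 1 = 18.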